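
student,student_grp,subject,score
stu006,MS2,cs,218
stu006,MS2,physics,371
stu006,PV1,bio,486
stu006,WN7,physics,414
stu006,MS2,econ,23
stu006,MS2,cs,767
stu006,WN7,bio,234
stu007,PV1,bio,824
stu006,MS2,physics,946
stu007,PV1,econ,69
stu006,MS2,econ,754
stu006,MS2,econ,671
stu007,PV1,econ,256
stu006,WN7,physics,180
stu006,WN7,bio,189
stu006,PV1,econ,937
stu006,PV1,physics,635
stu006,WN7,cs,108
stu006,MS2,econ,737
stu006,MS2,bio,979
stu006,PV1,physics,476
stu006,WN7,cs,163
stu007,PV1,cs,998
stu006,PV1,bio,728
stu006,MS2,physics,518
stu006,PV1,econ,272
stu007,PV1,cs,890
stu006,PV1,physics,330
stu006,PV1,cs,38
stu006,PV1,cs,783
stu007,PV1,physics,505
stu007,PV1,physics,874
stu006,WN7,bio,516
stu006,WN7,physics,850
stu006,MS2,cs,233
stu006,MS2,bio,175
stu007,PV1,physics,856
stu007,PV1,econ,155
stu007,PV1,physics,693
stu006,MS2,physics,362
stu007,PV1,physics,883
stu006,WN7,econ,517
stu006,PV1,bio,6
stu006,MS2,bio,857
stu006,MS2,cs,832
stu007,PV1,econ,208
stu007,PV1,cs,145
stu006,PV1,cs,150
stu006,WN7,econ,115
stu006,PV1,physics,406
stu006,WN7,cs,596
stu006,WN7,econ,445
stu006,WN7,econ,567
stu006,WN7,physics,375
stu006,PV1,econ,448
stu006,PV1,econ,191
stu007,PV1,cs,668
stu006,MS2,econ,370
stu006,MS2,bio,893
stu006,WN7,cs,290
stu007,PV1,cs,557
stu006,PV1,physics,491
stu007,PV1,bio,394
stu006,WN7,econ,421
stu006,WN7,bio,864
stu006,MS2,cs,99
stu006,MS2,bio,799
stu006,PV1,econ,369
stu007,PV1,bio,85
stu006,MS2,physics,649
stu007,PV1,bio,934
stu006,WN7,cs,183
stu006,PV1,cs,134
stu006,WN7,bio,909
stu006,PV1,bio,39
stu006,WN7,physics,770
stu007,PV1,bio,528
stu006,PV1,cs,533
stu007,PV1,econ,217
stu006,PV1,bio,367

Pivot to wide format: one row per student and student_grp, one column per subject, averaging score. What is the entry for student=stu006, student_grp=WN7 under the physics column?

Rows with student=stu006, student_grp=WN7 and subject=physics: score values are 414, 180, 850, 375, 770.
(414 + 180 + 850 + 375 + 770) / 5 = 517.80.

517.80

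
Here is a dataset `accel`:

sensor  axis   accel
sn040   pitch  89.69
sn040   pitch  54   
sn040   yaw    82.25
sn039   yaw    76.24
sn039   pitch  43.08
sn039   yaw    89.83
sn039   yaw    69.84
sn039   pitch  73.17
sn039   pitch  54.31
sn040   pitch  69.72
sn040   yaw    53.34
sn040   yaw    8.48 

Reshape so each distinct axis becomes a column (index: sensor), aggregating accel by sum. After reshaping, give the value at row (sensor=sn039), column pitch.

Rows with sensor=sn039 and axis=pitch: accel values are 43.08, 73.17, 54.31.
43.08 + 73.17 + 54.31 = 170.56.

170.56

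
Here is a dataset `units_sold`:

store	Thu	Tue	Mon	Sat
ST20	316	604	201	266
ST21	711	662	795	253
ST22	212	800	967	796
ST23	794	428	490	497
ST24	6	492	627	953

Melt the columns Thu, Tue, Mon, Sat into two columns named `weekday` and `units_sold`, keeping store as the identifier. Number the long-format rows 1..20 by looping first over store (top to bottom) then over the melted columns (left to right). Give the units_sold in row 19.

627

20 rows total (5 × 4). Row 19: index ⌊(19-1)/4⌋ = 4 into store → ST24; (19-1) mod 4 = 2 into the melted columns → Mon.
So row 19 is (ST24, Mon, 627); units_sold = 627.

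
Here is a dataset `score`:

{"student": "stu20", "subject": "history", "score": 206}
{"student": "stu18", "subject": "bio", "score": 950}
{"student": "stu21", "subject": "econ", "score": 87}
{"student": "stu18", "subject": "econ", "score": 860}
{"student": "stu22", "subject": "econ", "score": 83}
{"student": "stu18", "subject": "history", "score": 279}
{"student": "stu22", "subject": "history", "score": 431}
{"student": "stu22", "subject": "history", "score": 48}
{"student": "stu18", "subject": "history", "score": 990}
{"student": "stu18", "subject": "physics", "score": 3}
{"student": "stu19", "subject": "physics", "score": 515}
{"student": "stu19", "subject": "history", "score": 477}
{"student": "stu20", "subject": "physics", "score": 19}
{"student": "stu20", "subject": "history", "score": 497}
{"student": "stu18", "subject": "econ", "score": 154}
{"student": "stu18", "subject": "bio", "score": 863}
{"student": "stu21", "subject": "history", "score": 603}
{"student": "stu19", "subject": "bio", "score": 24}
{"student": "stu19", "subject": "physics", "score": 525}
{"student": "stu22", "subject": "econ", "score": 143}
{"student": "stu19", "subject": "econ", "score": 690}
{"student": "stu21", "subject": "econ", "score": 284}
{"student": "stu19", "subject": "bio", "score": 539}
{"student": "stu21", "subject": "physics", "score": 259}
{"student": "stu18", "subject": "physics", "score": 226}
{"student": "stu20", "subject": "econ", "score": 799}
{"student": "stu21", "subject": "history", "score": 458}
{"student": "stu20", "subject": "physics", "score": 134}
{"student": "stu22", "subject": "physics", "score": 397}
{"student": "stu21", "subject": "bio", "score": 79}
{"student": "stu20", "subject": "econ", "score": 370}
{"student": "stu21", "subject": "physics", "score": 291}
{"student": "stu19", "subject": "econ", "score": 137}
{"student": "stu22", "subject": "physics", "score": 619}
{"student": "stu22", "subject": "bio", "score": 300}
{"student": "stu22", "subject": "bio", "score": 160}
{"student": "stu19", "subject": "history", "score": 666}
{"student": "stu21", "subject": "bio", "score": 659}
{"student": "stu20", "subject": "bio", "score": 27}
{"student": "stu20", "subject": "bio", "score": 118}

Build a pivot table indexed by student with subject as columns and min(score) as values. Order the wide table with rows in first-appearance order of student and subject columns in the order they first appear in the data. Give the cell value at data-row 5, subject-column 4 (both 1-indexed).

With rows in first-appearance order of student, row 5 is student=stu19. subject columns in first-appearance order: history, bio, econ, physics; column 4 is physics.
Long rows with student=stu19, subject=physics: min(515, 525) = 515.

515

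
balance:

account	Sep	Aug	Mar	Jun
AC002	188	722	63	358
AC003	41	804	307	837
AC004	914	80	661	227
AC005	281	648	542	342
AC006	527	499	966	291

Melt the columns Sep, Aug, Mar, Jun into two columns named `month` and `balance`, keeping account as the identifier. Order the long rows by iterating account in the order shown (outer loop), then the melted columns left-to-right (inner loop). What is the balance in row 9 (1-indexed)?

914

20 rows total (5 × 4). Row 9: index ⌊(9-1)/4⌋ = 2 into account → AC004; (9-1) mod 4 = 0 into the melted columns → Sep.
So row 9 is (AC004, Sep, 914); balance = 914.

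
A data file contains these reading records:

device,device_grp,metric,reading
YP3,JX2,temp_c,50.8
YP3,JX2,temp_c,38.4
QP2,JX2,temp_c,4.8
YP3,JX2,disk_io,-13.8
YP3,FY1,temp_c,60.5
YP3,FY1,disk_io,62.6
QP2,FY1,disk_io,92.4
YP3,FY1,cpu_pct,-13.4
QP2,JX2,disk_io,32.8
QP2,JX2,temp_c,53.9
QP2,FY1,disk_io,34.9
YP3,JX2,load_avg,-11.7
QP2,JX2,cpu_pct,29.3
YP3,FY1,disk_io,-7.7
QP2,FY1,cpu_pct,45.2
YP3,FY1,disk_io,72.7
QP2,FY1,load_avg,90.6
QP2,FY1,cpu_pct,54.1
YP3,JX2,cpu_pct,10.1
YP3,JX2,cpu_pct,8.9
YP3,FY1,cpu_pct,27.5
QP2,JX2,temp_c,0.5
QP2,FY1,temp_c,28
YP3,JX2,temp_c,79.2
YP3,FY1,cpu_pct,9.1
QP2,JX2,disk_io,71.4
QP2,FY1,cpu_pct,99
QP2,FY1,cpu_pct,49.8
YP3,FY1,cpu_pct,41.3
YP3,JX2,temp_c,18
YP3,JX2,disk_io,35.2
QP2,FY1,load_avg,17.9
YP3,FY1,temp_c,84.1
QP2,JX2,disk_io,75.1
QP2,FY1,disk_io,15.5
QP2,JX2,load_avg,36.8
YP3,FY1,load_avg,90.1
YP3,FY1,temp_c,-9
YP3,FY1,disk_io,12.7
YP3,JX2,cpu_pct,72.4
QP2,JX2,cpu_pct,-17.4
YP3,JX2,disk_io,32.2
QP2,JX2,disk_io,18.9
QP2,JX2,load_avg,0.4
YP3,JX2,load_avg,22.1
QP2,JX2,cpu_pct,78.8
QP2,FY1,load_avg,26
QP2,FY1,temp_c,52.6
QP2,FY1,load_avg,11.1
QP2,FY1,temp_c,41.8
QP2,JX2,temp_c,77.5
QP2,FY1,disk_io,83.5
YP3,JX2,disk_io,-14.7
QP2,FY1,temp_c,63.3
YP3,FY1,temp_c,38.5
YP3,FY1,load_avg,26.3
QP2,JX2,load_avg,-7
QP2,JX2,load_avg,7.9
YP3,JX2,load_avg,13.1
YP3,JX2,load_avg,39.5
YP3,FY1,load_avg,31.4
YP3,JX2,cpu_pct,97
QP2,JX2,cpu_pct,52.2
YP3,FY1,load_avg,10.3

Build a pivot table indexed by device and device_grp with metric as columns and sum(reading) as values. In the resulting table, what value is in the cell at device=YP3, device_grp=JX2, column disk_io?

Rows with device=YP3, device_grp=JX2 and metric=disk_io: reading values are -13.8, 35.2, 32.2, -14.7.
-13.8 + 35.2 + 32.2 + -14.7 = 38.9.

38.9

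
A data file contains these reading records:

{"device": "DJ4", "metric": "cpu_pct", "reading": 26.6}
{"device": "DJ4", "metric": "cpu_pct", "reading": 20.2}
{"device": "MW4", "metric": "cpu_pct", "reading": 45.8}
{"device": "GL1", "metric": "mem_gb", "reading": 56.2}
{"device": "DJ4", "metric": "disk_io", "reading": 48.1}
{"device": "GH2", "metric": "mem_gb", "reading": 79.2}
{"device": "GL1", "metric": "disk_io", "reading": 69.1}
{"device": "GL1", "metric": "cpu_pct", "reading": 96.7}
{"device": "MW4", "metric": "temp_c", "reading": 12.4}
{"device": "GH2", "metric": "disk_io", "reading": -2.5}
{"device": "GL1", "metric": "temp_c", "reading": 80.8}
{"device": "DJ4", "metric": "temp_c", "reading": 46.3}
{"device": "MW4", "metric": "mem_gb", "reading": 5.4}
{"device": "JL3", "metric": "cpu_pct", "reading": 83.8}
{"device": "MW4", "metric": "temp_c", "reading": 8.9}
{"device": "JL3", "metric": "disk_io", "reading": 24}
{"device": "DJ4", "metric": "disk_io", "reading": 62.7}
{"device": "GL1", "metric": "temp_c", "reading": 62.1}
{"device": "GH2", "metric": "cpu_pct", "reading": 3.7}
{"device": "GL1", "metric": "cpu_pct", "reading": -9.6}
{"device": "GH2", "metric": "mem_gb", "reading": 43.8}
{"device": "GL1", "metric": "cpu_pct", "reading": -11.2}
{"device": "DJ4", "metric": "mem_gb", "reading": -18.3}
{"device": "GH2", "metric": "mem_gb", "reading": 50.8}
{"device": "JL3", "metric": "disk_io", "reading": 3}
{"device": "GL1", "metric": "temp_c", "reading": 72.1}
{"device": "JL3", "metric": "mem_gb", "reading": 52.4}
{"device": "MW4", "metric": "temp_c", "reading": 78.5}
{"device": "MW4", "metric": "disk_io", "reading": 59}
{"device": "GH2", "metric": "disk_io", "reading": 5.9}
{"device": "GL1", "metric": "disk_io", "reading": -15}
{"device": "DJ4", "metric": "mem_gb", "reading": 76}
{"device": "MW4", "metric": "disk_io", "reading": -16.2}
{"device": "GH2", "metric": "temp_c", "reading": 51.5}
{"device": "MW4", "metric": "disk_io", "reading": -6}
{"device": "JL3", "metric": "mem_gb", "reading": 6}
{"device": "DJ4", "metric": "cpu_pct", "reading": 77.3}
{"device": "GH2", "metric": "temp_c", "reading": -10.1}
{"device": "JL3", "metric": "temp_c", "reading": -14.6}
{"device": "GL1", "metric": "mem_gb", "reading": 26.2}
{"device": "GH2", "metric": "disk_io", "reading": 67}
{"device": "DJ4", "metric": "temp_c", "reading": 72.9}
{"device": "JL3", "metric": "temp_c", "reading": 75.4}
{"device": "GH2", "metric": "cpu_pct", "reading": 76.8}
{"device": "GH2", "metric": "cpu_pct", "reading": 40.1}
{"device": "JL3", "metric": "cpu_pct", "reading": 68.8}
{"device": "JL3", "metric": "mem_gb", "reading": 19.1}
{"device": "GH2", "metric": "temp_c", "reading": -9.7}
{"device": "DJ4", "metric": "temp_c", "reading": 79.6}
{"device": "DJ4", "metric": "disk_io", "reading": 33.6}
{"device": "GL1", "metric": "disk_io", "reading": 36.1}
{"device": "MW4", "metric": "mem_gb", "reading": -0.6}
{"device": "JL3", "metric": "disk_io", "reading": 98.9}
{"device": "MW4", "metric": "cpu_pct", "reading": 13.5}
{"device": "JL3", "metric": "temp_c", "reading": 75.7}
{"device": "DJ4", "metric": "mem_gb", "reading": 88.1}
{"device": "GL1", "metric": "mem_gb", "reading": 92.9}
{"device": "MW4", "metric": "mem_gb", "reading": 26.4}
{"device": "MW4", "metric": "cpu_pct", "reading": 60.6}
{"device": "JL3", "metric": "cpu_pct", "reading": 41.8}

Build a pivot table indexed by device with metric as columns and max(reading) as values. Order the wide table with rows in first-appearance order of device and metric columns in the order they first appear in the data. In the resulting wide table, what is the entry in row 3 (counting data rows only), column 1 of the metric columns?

With rows in first-appearance order of device, row 3 is device=GL1. metric columns in first-appearance order: cpu_pct, mem_gb, disk_io, temp_c; column 1 is cpu_pct.
Long rows with device=GL1, metric=cpu_pct: max(96.7, -9.6, -11.2) = 96.7.

96.7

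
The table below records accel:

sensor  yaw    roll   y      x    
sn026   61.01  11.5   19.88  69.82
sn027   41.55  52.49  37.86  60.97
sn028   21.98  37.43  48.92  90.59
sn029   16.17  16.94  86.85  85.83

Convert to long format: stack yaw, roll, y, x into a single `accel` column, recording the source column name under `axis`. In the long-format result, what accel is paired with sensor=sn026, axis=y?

19.88

Unpivoting turns each (sensor, wide-column) pair into one long row.
The wide cell at row sn026, column y holds 19.88, so the long row (sn026, y) has accel=19.88.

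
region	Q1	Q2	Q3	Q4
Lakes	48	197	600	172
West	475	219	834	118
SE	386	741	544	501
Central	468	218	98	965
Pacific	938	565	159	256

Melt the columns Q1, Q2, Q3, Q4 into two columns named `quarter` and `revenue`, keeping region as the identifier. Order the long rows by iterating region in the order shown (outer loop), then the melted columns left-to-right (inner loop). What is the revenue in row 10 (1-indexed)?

741

20 rows total (5 × 4). Row 10: index ⌊(10-1)/4⌋ = 2 into region → SE; (10-1) mod 4 = 1 into the melted columns → Q2.
So row 10 is (SE, Q2, 741); revenue = 741.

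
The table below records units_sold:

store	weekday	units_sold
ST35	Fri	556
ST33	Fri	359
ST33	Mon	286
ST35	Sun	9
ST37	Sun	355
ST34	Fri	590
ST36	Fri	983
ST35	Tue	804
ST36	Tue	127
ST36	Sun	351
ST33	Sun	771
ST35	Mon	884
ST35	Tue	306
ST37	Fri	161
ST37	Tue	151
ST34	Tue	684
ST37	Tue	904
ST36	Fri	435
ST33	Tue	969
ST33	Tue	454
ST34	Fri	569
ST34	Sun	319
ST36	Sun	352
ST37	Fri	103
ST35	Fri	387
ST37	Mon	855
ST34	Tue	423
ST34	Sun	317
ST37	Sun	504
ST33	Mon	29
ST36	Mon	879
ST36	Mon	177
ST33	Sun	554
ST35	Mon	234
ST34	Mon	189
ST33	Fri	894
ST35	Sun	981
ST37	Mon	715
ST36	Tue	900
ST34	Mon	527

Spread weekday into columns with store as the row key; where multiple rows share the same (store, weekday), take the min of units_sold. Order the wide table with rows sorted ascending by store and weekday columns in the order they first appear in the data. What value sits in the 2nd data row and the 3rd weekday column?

With rows sorted ascending by store, row 2 is store=ST34. weekday columns in first-appearance order: Fri, Mon, Sun, Tue; column 3 is Sun.
Long rows with store=ST34, weekday=Sun: min(319, 317) = 317.

317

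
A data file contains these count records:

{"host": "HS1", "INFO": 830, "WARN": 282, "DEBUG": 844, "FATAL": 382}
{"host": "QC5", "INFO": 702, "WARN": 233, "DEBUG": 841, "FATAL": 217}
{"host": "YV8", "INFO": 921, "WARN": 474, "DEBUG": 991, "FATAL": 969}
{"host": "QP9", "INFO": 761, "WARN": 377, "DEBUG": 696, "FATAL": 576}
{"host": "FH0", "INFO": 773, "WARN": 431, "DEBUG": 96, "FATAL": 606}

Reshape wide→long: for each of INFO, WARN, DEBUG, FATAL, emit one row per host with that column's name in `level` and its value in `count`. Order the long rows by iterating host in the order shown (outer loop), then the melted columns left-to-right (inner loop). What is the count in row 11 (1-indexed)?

991

20 rows total (5 × 4). Row 11: index ⌊(11-1)/4⌋ = 2 into host → YV8; (11-1) mod 4 = 2 into the melted columns → DEBUG.
So row 11 is (YV8, DEBUG, 991); count = 991.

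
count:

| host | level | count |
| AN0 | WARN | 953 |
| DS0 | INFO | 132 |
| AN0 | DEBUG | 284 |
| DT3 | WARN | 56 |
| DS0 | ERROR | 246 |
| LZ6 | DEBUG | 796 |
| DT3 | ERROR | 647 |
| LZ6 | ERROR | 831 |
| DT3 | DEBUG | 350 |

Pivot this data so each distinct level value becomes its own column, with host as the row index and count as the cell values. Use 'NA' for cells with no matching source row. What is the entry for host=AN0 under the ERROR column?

NA

No long-format row has host=AN0 and level=ERROR, so the cell is NA.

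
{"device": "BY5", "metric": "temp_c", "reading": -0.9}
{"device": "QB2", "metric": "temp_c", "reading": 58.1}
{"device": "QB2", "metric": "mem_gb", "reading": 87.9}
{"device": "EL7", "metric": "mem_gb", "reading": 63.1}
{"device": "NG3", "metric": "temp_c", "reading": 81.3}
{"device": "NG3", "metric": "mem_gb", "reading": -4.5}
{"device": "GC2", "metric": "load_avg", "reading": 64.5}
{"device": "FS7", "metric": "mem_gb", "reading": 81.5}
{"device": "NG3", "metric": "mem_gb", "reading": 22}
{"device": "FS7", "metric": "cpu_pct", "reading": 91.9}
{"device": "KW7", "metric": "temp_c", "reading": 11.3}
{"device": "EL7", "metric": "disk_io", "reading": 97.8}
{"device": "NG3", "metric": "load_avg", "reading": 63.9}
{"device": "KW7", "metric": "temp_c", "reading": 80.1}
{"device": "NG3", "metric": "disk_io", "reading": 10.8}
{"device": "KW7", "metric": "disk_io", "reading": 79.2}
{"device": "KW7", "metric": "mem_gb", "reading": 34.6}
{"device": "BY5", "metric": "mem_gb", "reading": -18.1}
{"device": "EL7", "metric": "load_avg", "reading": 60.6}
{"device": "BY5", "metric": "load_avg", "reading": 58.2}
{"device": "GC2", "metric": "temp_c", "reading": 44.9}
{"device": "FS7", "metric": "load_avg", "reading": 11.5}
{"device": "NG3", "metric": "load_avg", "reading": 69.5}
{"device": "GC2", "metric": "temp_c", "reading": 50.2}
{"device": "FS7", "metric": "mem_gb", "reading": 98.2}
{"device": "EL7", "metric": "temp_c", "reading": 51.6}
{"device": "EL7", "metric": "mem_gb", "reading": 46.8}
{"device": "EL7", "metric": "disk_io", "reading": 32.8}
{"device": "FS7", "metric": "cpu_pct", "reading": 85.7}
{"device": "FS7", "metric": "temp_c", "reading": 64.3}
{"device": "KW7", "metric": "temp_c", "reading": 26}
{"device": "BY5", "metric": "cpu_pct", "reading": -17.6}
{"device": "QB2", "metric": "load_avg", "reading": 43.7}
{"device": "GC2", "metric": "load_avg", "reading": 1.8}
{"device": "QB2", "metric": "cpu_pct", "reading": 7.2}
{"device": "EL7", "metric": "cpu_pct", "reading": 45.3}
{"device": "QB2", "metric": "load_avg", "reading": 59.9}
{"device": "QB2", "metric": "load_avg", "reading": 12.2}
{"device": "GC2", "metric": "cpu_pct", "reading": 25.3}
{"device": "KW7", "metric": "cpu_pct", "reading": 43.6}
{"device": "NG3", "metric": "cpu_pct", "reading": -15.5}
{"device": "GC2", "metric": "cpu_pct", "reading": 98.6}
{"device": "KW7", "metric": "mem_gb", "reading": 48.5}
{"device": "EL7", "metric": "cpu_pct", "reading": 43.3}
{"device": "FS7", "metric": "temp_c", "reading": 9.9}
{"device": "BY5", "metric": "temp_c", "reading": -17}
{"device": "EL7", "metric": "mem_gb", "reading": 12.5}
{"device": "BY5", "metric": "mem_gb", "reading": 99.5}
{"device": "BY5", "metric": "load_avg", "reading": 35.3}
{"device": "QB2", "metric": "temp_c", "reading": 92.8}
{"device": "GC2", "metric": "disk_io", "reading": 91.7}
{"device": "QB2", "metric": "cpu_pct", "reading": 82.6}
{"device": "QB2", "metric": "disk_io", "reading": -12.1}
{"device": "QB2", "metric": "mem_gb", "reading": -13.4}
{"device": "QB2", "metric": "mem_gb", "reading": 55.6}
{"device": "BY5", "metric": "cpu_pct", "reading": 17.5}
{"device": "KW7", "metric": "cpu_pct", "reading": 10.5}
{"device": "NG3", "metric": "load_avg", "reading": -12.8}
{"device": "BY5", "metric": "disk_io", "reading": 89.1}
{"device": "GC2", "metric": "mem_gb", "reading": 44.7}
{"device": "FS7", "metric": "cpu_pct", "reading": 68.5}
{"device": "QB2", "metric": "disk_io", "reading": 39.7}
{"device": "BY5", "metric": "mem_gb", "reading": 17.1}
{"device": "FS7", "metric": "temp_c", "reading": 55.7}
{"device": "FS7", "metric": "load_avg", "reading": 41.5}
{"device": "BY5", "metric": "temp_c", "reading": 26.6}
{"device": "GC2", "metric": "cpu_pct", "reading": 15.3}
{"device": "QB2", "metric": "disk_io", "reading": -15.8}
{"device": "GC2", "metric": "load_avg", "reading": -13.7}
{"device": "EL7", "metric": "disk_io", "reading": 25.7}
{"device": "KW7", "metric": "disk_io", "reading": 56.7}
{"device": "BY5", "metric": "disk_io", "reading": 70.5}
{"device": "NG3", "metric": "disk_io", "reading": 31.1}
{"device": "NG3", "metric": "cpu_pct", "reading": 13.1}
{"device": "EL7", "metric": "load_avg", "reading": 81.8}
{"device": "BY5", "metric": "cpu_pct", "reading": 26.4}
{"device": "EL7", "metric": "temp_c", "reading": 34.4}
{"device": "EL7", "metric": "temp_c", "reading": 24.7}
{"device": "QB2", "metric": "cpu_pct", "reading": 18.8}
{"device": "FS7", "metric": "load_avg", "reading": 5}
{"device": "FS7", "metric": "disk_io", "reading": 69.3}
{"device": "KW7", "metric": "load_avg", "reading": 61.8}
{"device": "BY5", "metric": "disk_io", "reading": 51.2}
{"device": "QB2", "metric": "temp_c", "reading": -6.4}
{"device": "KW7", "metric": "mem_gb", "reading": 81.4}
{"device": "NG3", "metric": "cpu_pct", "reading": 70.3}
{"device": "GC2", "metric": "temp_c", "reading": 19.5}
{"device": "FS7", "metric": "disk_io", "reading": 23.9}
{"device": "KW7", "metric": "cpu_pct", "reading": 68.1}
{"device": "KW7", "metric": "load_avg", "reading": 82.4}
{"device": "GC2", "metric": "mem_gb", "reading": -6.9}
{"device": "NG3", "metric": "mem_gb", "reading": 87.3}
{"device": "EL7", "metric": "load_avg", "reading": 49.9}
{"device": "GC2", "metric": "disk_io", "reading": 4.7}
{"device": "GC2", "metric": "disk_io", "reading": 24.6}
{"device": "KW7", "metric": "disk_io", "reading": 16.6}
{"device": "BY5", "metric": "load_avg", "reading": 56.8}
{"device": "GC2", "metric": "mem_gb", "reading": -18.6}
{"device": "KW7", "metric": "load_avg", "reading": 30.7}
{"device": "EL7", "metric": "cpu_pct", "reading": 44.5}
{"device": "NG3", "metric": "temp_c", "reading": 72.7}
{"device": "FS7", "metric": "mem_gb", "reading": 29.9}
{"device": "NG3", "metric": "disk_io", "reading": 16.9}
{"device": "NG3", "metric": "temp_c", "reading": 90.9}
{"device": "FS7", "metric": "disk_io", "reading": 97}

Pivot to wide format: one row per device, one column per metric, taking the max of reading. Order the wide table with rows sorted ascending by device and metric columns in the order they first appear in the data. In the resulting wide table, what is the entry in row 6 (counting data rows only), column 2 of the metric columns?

With rows sorted ascending by device, row 6 is device=NG3. metric columns in first-appearance order: temp_c, mem_gb, load_avg, cpu_pct, disk_io; column 2 is mem_gb.
Long rows with device=NG3, metric=mem_gb: max(-4.5, 22, 87.3) = 87.3.

87.3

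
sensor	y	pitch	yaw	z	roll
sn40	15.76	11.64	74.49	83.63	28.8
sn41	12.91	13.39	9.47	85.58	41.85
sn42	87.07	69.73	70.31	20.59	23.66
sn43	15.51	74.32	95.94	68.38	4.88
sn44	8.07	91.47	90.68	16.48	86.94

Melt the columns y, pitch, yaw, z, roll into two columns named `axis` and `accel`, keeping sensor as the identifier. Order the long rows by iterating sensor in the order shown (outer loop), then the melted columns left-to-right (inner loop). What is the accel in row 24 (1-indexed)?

25 rows total (5 × 5). Row 24: index ⌊(24-1)/5⌋ = 4 into sensor → sn44; (24-1) mod 5 = 3 into the melted columns → z.
So row 24 is (sn44, z, 16.48); accel = 16.48.

16.48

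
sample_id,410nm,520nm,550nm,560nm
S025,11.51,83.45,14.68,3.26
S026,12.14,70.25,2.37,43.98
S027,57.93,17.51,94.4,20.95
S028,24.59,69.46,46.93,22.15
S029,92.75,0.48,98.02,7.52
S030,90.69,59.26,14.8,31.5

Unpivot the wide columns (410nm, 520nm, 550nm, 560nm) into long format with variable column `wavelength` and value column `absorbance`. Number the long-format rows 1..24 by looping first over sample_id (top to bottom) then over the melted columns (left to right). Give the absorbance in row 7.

2.37

24 rows total (6 × 4). Row 7: index ⌊(7-1)/4⌋ = 1 into sample_id → S026; (7-1) mod 4 = 2 into the melted columns → 550nm.
So row 7 is (S026, 550nm, 2.37); absorbance = 2.37.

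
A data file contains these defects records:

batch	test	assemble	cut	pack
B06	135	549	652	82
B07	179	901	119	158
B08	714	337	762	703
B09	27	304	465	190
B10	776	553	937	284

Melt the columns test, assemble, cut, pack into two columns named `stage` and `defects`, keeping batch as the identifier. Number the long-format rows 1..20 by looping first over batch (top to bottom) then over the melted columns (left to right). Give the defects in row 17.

776

20 rows total (5 × 4). Row 17: index ⌊(17-1)/4⌋ = 4 into batch → B10; (17-1) mod 4 = 0 into the melted columns → test.
So row 17 is (B10, test, 776); defects = 776.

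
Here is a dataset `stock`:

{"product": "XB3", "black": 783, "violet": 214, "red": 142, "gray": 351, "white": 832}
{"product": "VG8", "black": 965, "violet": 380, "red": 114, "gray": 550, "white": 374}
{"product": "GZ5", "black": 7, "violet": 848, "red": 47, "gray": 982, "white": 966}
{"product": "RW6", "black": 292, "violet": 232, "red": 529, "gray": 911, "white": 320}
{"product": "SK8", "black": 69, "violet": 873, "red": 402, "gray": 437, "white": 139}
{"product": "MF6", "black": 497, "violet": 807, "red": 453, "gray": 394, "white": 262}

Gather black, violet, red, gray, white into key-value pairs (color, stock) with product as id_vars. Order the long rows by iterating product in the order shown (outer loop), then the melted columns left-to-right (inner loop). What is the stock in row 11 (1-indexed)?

7

30 rows total (6 × 5). Row 11: index ⌊(11-1)/5⌋ = 2 into product → GZ5; (11-1) mod 5 = 0 into the melted columns → black.
So row 11 is (GZ5, black, 7); stock = 7.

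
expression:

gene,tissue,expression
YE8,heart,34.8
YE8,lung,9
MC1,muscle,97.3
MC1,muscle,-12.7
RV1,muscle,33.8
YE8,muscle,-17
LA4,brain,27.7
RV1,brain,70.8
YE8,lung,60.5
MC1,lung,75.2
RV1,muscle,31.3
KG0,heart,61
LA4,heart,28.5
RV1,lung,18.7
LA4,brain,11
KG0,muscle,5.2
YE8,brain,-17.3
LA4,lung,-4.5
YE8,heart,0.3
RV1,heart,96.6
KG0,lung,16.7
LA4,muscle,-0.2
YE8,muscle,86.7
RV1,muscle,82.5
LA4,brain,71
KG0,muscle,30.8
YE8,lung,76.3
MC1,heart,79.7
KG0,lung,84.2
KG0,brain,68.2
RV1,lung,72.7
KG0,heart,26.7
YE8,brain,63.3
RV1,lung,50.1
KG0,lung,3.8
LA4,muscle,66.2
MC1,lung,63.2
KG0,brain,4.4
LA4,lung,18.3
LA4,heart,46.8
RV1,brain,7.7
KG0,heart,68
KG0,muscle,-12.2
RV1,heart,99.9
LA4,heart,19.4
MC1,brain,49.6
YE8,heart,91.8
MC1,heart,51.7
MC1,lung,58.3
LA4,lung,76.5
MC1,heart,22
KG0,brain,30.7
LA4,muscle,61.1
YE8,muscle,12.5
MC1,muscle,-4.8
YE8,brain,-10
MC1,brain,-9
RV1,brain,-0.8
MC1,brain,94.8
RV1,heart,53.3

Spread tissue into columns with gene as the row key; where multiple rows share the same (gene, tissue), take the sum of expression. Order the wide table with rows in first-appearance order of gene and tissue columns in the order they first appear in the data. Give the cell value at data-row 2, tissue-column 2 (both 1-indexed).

196.7

With rows in first-appearance order of gene, row 2 is gene=MC1. tissue columns in first-appearance order: heart, lung, muscle, brain; column 2 is lung.
Long rows with gene=MC1, tissue=lung: 75.2 + 63.2 + 58.3 = 196.7.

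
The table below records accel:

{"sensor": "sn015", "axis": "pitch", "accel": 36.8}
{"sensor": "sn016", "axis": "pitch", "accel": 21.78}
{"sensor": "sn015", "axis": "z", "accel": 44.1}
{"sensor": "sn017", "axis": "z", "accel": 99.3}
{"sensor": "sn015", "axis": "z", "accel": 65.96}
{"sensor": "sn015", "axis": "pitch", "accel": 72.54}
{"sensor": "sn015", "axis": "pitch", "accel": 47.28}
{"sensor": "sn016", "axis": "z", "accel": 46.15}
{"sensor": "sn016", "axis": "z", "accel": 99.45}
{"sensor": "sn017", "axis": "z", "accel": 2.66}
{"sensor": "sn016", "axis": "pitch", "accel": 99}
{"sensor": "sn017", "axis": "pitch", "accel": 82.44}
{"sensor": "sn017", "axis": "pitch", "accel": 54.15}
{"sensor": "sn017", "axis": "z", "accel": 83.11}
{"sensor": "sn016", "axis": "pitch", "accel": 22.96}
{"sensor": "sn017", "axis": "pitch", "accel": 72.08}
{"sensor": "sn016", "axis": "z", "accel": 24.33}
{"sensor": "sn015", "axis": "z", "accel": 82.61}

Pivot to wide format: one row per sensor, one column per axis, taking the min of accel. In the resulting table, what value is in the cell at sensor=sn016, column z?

Rows with sensor=sn016 and axis=z: accel values are 46.15, 99.45, 24.33.
min(46.15, 99.45, 24.33) = 24.33.

24.33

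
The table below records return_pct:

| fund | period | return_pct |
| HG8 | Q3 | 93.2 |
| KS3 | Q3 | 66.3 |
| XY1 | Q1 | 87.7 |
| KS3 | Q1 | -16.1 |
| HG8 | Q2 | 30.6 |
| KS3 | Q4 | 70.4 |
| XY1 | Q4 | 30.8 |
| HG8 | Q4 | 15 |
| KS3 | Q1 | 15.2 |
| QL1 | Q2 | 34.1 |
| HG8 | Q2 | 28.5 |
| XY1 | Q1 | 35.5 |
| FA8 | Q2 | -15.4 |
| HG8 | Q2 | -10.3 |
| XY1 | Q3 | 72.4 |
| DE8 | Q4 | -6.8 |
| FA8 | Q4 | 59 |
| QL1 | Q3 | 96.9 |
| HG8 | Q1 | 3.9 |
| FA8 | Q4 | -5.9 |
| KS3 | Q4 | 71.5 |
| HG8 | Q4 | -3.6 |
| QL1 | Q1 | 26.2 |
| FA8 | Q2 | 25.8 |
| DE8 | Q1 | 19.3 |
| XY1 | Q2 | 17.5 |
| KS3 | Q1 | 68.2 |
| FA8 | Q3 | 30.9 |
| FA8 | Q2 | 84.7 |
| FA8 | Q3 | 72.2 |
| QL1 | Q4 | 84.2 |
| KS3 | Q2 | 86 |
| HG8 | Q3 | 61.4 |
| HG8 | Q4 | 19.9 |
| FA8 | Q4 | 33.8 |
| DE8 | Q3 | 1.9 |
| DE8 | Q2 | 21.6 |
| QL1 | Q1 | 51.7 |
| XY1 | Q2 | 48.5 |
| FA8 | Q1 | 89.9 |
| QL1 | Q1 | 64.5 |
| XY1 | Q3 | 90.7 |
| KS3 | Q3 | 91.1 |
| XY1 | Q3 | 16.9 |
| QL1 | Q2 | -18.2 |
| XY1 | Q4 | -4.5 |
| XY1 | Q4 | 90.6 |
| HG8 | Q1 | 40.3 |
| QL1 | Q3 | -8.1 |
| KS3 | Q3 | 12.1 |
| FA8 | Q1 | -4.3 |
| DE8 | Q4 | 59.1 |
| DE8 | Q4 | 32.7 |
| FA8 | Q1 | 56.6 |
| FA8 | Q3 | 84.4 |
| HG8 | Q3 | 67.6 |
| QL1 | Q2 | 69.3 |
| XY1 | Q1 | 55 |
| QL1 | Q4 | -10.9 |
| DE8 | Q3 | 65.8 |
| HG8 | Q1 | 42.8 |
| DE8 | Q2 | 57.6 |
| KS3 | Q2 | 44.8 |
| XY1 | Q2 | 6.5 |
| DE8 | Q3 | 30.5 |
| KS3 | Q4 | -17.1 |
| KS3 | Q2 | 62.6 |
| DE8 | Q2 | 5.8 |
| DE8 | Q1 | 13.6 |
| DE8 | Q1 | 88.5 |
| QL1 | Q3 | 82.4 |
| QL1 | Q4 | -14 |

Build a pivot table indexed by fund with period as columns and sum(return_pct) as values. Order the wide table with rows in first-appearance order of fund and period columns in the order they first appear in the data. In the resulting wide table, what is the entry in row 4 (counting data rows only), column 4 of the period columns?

59.3

With rows in first-appearance order of fund, row 4 is fund=QL1. period columns in first-appearance order: Q3, Q1, Q2, Q4; column 4 is Q4.
Long rows with fund=QL1, period=Q4: 84.2 + -10.9 + -14 = 59.3.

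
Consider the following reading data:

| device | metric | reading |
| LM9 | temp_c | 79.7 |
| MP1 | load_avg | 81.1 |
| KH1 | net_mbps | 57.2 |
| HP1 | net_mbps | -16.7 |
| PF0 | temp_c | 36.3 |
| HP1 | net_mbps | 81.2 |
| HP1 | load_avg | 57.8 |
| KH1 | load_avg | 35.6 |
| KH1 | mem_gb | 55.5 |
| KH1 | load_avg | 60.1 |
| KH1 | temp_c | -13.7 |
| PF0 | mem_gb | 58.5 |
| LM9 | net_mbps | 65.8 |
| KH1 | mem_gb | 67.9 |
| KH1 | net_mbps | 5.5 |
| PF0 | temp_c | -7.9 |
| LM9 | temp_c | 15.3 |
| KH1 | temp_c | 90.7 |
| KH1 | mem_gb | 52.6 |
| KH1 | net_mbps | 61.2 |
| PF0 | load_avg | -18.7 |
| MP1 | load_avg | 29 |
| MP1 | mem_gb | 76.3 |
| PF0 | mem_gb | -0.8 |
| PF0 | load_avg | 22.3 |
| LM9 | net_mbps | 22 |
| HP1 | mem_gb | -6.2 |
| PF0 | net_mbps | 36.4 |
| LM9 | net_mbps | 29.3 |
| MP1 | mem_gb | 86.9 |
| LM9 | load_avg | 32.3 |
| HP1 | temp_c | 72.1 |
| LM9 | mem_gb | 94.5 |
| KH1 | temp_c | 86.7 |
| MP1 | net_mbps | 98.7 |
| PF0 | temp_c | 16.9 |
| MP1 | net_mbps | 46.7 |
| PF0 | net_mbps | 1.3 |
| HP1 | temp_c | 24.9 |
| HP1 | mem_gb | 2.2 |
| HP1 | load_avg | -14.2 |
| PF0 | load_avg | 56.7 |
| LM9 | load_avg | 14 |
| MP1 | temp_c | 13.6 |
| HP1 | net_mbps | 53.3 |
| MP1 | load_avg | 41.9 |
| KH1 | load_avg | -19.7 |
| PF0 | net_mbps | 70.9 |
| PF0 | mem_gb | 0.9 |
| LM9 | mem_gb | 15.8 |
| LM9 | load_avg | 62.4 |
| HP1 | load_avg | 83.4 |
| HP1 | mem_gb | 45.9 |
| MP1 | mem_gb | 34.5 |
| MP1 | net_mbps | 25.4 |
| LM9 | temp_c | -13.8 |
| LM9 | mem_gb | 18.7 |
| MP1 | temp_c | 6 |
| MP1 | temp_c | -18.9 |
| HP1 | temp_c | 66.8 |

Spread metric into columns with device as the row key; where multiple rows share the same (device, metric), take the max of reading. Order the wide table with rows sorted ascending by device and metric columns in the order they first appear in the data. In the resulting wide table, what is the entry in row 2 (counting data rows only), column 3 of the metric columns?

61.2

With rows sorted ascending by device, row 2 is device=KH1. metric columns in first-appearance order: temp_c, load_avg, net_mbps, mem_gb; column 3 is net_mbps.
Long rows with device=KH1, metric=net_mbps: max(57.2, 5.5, 61.2) = 61.2.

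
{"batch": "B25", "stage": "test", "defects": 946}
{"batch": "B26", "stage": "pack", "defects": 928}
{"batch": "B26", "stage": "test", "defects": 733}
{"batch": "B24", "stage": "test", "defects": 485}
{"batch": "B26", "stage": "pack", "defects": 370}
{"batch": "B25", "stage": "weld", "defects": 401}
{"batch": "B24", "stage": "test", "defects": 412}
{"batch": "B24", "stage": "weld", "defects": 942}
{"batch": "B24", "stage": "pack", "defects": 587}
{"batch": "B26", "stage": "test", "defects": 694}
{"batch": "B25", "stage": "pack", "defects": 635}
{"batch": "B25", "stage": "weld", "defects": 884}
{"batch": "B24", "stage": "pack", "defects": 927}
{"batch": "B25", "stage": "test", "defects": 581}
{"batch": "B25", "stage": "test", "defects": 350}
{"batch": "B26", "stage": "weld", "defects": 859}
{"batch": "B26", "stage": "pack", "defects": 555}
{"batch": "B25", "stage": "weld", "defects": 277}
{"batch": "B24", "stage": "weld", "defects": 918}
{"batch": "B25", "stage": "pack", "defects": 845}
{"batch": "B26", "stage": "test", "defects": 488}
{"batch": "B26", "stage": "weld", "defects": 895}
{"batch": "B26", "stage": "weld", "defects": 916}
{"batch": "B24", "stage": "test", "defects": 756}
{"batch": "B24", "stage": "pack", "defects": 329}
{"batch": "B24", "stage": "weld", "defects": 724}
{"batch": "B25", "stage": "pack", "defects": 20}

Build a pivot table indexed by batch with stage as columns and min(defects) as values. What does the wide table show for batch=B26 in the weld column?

Rows with batch=B26 and stage=weld: defects values are 859, 895, 916.
min(859, 895, 916) = 859.

859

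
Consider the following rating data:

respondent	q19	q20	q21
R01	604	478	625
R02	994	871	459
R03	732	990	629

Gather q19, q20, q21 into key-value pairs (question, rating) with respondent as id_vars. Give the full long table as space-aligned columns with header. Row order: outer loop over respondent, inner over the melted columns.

Each (respondent, column) pair becomes one row: 3 × 3 = 9 rows.
For example, (R01, q19) → rating=604.

respondent  question  rating
R01         q19       604   
R01         q20       478   
R01         q21       625   
R02         q19       994   
R02         q20       871   
R02         q21       459   
R03         q19       732   
R03         q20       990   
R03         q21       629   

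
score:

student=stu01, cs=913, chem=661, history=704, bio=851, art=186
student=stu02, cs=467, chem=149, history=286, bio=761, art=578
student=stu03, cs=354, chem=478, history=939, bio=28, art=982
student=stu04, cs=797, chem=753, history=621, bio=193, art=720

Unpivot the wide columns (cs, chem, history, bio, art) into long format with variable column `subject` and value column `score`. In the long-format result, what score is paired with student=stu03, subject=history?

Unpivoting turns each (student, wide-column) pair into one long row.
The wide cell at row stu03, column history holds 939, so the long row (stu03, history) has score=939.

939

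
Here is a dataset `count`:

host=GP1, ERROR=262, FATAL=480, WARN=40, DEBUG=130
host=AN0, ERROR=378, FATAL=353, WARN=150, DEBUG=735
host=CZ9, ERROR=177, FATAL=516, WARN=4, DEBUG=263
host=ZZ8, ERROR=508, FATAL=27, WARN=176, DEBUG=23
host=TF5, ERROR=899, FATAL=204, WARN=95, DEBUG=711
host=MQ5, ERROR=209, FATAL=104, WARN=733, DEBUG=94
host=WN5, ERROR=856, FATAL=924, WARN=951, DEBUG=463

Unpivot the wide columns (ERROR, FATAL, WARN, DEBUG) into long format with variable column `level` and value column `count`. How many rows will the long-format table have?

7 host values × 4 melted columns = 28 rows.

28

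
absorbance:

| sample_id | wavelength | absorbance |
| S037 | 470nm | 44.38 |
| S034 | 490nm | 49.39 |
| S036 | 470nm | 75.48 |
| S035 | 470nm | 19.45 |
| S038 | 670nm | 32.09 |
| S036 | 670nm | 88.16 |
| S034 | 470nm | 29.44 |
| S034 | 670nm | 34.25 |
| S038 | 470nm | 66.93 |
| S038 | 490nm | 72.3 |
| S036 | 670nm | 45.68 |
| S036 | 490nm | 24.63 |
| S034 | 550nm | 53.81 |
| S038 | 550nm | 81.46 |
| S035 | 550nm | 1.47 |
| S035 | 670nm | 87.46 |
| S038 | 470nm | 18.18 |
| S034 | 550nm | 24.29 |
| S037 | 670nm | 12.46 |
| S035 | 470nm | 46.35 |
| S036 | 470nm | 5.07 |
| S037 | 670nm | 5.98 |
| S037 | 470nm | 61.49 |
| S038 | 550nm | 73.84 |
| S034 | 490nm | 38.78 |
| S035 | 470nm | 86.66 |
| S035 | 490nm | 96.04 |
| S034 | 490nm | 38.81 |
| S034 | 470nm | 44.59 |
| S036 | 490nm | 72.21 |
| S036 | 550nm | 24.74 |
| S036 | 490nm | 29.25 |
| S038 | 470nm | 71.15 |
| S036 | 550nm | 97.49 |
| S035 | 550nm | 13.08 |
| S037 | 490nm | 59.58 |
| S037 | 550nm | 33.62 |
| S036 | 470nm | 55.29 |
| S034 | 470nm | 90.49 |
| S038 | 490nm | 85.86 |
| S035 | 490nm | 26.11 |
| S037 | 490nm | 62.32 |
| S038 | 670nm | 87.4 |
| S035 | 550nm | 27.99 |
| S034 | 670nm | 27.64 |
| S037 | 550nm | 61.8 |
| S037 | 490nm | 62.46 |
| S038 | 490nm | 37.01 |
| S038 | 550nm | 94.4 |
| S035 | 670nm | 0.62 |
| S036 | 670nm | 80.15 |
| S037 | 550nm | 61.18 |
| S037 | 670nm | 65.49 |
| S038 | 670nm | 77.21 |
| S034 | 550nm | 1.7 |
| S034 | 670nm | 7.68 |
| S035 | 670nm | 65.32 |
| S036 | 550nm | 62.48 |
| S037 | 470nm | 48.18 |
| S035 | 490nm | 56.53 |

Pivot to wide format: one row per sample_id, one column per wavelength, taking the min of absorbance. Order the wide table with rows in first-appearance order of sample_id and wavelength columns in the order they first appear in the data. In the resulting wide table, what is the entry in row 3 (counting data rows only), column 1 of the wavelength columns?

With rows in first-appearance order of sample_id, row 3 is sample_id=S036. wavelength columns in first-appearance order: 470nm, 490nm, 670nm, 550nm; column 1 is 470nm.
Long rows with sample_id=S036, wavelength=470nm: min(75.48, 5.07, 55.29) = 5.07.

5.07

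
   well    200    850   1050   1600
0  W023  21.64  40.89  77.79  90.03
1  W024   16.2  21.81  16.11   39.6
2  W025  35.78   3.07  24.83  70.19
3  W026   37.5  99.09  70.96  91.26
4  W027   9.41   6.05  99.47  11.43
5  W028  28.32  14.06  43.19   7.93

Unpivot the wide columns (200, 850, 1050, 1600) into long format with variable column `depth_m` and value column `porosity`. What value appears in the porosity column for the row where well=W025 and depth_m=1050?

24.83

Unpivoting turns each (well, wide-column) pair into one long row.
The wide cell at row W025, column 1050 holds 24.83, so the long row (W025, 1050) has porosity=24.83.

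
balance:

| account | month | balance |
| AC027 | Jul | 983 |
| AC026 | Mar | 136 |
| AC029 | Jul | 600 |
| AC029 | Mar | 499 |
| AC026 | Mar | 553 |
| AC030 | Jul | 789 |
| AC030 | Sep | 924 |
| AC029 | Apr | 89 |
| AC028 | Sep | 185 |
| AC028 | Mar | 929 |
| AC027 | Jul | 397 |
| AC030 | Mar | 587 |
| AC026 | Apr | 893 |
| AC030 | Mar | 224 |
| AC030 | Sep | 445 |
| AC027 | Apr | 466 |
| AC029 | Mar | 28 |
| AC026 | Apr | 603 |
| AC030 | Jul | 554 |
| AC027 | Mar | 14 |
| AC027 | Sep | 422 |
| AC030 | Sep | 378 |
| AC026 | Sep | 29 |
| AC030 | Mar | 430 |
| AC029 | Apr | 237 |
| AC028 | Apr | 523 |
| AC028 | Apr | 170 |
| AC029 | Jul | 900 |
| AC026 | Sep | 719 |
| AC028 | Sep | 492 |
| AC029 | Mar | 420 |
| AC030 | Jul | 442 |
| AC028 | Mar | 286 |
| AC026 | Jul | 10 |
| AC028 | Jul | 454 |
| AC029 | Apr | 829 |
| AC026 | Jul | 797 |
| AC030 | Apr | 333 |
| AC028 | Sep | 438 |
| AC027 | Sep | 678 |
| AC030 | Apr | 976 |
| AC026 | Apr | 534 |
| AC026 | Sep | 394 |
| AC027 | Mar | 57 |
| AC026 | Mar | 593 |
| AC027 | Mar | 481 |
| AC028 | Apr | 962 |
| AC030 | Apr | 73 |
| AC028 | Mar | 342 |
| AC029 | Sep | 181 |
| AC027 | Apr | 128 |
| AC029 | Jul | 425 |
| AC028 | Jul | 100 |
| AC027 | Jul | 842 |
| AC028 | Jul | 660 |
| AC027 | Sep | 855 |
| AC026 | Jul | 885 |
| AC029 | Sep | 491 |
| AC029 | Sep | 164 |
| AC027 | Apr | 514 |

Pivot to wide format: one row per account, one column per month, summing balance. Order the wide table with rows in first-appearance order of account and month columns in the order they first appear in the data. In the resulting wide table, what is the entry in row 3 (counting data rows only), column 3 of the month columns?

836

With rows in first-appearance order of account, row 3 is account=AC029. month columns in first-appearance order: Jul, Mar, Sep, Apr; column 3 is Sep.
Long rows with account=AC029, month=Sep: 181 + 491 + 164 = 836.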